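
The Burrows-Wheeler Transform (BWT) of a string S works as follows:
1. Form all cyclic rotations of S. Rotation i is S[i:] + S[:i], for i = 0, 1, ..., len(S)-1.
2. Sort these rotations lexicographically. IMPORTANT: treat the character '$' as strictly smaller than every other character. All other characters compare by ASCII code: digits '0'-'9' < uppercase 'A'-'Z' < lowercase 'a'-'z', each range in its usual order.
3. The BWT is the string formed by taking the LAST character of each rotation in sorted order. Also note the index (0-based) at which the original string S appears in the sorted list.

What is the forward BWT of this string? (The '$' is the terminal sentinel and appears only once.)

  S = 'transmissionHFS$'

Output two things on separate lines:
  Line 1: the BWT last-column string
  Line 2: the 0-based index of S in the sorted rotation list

All 16 rotations (rotation i = S[i:]+S[:i]):
  rot[0] = transmissionHFS$
  rot[1] = ransmissionHFS$t
  rot[2] = ansmissionHFS$tr
  rot[3] = nsmissionHFS$tra
  rot[4] = smissionHFS$tran
  rot[5] = missionHFS$trans
  rot[6] = issionHFS$transm
  rot[7] = ssionHFS$transmi
  rot[8] = sionHFS$transmis
  rot[9] = ionHFS$transmiss
  rot[10] = onHFS$transmissi
  rot[11] = nHFS$transmissio
  rot[12] = HFS$transmission
  rot[13] = FS$transmissionH
  rot[14] = S$transmissionHF
  rot[15] = $transmissionHFS
Sorted (with $ < everything):
  sorted[0] = $transmissionHFS  (last char: 'S')
  sorted[1] = FS$transmissionH  (last char: 'H')
  sorted[2] = HFS$transmission  (last char: 'n')
  sorted[3] = S$transmissionHF  (last char: 'F')
  sorted[4] = ansmissionHFS$tr  (last char: 'r')
  sorted[5] = ionHFS$transmiss  (last char: 's')
  sorted[6] = issionHFS$transm  (last char: 'm')
  sorted[7] = missionHFS$trans  (last char: 's')
  sorted[8] = nHFS$transmissio  (last char: 'o')
  sorted[9] = nsmissionHFS$tra  (last char: 'a')
  sorted[10] = onHFS$transmissi  (last char: 'i')
  sorted[11] = ransmissionHFS$t  (last char: 't')
  sorted[12] = sionHFS$transmis  (last char: 's')
  sorted[13] = smissionHFS$tran  (last char: 'n')
  sorted[14] = ssionHFS$transmi  (last char: 'i')
  sorted[15] = transmissionHFS$  (last char: '$')
Last column: SHnFrsmsoaitsni$
Original string S is at sorted index 15

Answer: SHnFrsmsoaitsni$
15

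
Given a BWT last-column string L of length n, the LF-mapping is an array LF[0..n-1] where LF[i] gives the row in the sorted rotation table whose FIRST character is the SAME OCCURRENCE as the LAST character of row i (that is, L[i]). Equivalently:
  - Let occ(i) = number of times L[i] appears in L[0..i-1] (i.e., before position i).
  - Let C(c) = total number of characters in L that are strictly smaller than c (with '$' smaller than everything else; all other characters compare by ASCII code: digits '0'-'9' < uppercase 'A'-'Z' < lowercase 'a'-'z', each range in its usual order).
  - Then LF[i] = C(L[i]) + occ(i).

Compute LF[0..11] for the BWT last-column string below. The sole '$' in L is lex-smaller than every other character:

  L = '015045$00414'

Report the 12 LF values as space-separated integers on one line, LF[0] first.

Answer: 1 5 10 2 7 11 0 3 4 8 6 9

Derivation:
Char counts: '$':1, '0':4, '1':2, '4':3, '5':2
C (first-col start): C('$')=0, C('0')=1, C('1')=5, C('4')=7, C('5')=10
L[0]='0': occ=0, LF[0]=C('0')+0=1+0=1
L[1]='1': occ=0, LF[1]=C('1')+0=5+0=5
L[2]='5': occ=0, LF[2]=C('5')+0=10+0=10
L[3]='0': occ=1, LF[3]=C('0')+1=1+1=2
L[4]='4': occ=0, LF[4]=C('4')+0=7+0=7
L[5]='5': occ=1, LF[5]=C('5')+1=10+1=11
L[6]='$': occ=0, LF[6]=C('$')+0=0+0=0
L[7]='0': occ=2, LF[7]=C('0')+2=1+2=3
L[8]='0': occ=3, LF[8]=C('0')+3=1+3=4
L[9]='4': occ=1, LF[9]=C('4')+1=7+1=8
L[10]='1': occ=1, LF[10]=C('1')+1=5+1=6
L[11]='4': occ=2, LF[11]=C('4')+2=7+2=9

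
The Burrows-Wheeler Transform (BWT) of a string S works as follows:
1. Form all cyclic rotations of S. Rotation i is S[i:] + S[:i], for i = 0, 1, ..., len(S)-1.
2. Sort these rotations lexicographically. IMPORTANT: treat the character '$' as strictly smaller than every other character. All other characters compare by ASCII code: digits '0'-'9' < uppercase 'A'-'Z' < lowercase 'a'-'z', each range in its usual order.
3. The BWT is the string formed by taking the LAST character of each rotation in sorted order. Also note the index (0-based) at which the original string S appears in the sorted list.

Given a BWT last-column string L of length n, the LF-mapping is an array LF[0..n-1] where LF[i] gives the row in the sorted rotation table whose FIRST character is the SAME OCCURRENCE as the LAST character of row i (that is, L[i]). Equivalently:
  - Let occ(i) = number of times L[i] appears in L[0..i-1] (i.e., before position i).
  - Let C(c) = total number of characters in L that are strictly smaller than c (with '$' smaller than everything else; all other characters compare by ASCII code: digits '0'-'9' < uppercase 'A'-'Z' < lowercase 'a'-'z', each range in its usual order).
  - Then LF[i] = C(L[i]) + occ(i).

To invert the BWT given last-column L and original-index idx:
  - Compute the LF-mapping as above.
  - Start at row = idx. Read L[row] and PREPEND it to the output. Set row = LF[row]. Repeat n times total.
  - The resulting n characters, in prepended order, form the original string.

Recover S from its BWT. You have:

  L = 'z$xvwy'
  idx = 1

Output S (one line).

LF mapping: 5 0 3 1 2 4
Walk LF starting at row 1, prepending L[row]:
  step 1: row=1, L[1]='$', prepend. Next row=LF[1]=0
  step 2: row=0, L[0]='z', prepend. Next row=LF[0]=5
  step 3: row=5, L[5]='y', prepend. Next row=LF[5]=4
  step 4: row=4, L[4]='w', prepend. Next row=LF[4]=2
  step 5: row=2, L[2]='x', prepend. Next row=LF[2]=3
  step 6: row=3, L[3]='v', prepend. Next row=LF[3]=1
Reversed output: vxwyz$

Answer: vxwyz$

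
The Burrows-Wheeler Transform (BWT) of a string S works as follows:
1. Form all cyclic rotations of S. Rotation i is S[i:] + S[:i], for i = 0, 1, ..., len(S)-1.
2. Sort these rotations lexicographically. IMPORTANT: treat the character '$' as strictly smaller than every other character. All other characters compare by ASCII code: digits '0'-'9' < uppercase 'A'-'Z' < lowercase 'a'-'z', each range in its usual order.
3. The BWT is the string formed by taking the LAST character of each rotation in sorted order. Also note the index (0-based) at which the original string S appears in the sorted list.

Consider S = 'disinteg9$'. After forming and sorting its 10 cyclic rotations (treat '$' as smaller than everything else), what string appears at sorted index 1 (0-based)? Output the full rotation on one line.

Answer: 9$disinteg

Derivation:
All 10 rotations (rotation i = S[i:]+S[:i]):
  rot[0] = disinteg9$
  rot[1] = isinteg9$d
  rot[2] = sinteg9$di
  rot[3] = integ9$dis
  rot[4] = nteg9$disi
  rot[5] = teg9$disin
  rot[6] = eg9$disint
  rot[7] = g9$disinte
  rot[8] = 9$disinteg
  rot[9] = $disinteg9
Sorted (with $ < everything):
  sorted[0] = $disinteg9
  sorted[1] = 9$disinteg
  sorted[2] = disinteg9$
  sorted[3] = eg9$disint
  sorted[4] = g9$disinte
  sorted[5] = integ9$dis
  sorted[6] = isinteg9$d
  sorted[7] = nteg9$disi
  sorted[8] = sinteg9$di
  sorted[9] = teg9$disin
sorted[1] = 9$disinteg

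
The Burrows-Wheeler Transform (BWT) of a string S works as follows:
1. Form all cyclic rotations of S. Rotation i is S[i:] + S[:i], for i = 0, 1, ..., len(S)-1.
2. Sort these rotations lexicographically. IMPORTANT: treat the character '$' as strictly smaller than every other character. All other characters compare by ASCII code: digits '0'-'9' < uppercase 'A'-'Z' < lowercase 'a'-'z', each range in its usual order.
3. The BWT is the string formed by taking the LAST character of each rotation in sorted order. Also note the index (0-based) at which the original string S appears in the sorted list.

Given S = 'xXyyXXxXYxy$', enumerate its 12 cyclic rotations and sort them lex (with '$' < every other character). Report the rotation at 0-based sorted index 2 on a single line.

Answer: XYxy$xXyyXXx

Derivation:
All 12 rotations (rotation i = S[i:]+S[:i]):
  rot[0] = xXyyXXxXYxy$
  rot[1] = XyyXXxXYxy$x
  rot[2] = yyXXxXYxy$xX
  rot[3] = yXXxXYxy$xXy
  rot[4] = XXxXYxy$xXyy
  rot[5] = XxXYxy$xXyyX
  rot[6] = xXYxy$xXyyXX
  rot[7] = XYxy$xXyyXXx
  rot[8] = Yxy$xXyyXXxX
  rot[9] = xy$xXyyXXxXY
  rot[10] = y$xXyyXXxXYx
  rot[11] = $xXyyXXxXYxy
Sorted (with $ < everything):
  sorted[0] = $xXyyXXxXYxy
  sorted[1] = XXxXYxy$xXyy
  sorted[2] = XYxy$xXyyXXx
  sorted[3] = XxXYxy$xXyyX
  sorted[4] = XyyXXxXYxy$x
  sorted[5] = Yxy$xXyyXXxX
  sorted[6] = xXYxy$xXyyXX
  sorted[7] = xXyyXXxXYxy$
  sorted[8] = xy$xXyyXXxXY
  sorted[9] = y$xXyyXXxXYx
  sorted[10] = yXXxXYxy$xXy
  sorted[11] = yyXXxXYxy$xX
sorted[2] = XYxy$xXyyXXx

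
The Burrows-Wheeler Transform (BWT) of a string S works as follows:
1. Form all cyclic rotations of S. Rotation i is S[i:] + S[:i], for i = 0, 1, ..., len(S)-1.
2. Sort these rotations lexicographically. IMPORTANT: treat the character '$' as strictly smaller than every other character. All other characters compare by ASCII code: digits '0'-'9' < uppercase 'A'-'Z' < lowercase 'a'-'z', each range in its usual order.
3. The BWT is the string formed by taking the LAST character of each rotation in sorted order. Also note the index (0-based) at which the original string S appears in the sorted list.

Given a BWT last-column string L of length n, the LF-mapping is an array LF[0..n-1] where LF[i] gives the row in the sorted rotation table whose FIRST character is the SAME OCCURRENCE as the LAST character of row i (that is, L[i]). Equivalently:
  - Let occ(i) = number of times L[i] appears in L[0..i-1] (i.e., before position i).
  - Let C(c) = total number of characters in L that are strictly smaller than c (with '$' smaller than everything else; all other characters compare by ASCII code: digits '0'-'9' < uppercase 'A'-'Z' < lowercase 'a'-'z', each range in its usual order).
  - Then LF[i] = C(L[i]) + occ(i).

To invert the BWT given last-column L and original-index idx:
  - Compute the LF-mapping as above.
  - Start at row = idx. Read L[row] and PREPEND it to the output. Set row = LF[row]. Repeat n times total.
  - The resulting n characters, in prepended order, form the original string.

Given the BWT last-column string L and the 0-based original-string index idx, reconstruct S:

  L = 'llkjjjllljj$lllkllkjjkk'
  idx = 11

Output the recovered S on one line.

Answer: klljlljjjklkllkjjkljll$

Derivation:
LF mapping: 13 14 8 1 2 3 15 16 17 4 5 0 18 19 20 9 21 22 10 6 7 11 12
Walk LF starting at row 11, prepending L[row]:
  step 1: row=11, L[11]='$', prepend. Next row=LF[11]=0
  step 2: row=0, L[0]='l', prepend. Next row=LF[0]=13
  step 3: row=13, L[13]='l', prepend. Next row=LF[13]=19
  step 4: row=19, L[19]='j', prepend. Next row=LF[19]=6
  step 5: row=6, L[6]='l', prepend. Next row=LF[6]=15
  step 6: row=15, L[15]='k', prepend. Next row=LF[15]=9
  step 7: row=9, L[9]='j', prepend. Next row=LF[9]=4
  step 8: row=4, L[4]='j', prepend. Next row=LF[4]=2
  step 9: row=2, L[2]='k', prepend. Next row=LF[2]=8
  step 10: row=8, L[8]='l', prepend. Next row=LF[8]=17
  step 11: row=17, L[17]='l', prepend. Next row=LF[17]=22
  step 12: row=22, L[22]='k', prepend. Next row=LF[22]=12
  step 13: row=12, L[12]='l', prepend. Next row=LF[12]=18
  step 14: row=18, L[18]='k', prepend. Next row=LF[18]=10
  step 15: row=10, L[10]='j', prepend. Next row=LF[10]=5
  step 16: row=5, L[5]='j', prepend. Next row=LF[5]=3
  step 17: row=3, L[3]='j', prepend. Next row=LF[3]=1
  step 18: row=1, L[1]='l', prepend. Next row=LF[1]=14
  step 19: row=14, L[14]='l', prepend. Next row=LF[14]=20
  step 20: row=20, L[20]='j', prepend. Next row=LF[20]=7
  step 21: row=7, L[7]='l', prepend. Next row=LF[7]=16
  step 22: row=16, L[16]='l', prepend. Next row=LF[16]=21
  step 23: row=21, L[21]='k', prepend. Next row=LF[21]=11
Reversed output: klljlljjjklkllkjjkljll$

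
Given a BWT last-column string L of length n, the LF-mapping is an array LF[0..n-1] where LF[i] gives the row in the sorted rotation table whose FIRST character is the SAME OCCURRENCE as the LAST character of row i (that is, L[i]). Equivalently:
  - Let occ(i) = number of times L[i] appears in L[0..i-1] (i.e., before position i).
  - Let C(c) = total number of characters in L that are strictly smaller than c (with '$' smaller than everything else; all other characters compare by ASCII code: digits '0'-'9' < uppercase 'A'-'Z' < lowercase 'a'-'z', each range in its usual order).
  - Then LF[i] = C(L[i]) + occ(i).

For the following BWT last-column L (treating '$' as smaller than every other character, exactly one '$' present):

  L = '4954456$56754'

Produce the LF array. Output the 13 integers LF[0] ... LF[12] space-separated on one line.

Char counts: '$':1, '4':4, '5':4, '6':2, '7':1, '9':1
C (first-col start): C('$')=0, C('4')=1, C('5')=5, C('6')=9, C('7')=11, C('9')=12
L[0]='4': occ=0, LF[0]=C('4')+0=1+0=1
L[1]='9': occ=0, LF[1]=C('9')+0=12+0=12
L[2]='5': occ=0, LF[2]=C('5')+0=5+0=5
L[3]='4': occ=1, LF[3]=C('4')+1=1+1=2
L[4]='4': occ=2, LF[4]=C('4')+2=1+2=3
L[5]='5': occ=1, LF[5]=C('5')+1=5+1=6
L[6]='6': occ=0, LF[6]=C('6')+0=9+0=9
L[7]='$': occ=0, LF[7]=C('$')+0=0+0=0
L[8]='5': occ=2, LF[8]=C('5')+2=5+2=7
L[9]='6': occ=1, LF[9]=C('6')+1=9+1=10
L[10]='7': occ=0, LF[10]=C('7')+0=11+0=11
L[11]='5': occ=3, LF[11]=C('5')+3=5+3=8
L[12]='4': occ=3, LF[12]=C('4')+3=1+3=4

Answer: 1 12 5 2 3 6 9 0 7 10 11 8 4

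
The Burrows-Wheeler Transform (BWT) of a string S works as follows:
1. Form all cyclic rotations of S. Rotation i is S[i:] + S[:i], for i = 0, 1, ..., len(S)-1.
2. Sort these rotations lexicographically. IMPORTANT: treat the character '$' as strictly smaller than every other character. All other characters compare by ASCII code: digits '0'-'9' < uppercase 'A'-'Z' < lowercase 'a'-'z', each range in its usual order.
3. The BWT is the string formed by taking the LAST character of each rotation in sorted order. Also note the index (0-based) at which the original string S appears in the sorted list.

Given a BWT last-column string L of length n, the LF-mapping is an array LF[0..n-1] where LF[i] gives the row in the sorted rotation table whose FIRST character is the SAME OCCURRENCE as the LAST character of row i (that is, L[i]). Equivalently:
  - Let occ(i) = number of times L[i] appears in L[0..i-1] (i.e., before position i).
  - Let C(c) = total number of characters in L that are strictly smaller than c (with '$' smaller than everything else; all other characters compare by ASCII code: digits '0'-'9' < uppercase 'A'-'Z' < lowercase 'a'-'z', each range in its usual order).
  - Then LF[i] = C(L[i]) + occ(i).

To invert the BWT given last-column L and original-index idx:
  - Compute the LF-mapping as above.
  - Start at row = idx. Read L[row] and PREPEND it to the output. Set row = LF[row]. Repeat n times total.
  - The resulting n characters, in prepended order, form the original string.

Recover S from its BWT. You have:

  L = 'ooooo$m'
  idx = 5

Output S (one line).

LF mapping: 2 3 4 5 6 0 1
Walk LF starting at row 5, prepending L[row]:
  step 1: row=5, L[5]='$', prepend. Next row=LF[5]=0
  step 2: row=0, L[0]='o', prepend. Next row=LF[0]=2
  step 3: row=2, L[2]='o', prepend. Next row=LF[2]=4
  step 4: row=4, L[4]='o', prepend. Next row=LF[4]=6
  step 5: row=6, L[6]='m', prepend. Next row=LF[6]=1
  step 6: row=1, L[1]='o', prepend. Next row=LF[1]=3
  step 7: row=3, L[3]='o', prepend. Next row=LF[3]=5
Reversed output: oomooo$

Answer: oomooo$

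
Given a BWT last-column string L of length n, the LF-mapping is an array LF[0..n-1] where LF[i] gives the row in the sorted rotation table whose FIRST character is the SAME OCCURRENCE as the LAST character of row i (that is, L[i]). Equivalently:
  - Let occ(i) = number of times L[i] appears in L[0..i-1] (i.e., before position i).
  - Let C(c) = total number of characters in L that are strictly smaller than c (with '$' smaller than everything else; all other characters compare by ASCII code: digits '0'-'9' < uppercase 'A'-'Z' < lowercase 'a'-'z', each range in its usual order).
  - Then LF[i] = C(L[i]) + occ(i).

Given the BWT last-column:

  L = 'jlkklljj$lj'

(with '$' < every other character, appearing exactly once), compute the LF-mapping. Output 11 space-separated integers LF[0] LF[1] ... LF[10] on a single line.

Answer: 1 7 5 6 8 9 2 3 0 10 4

Derivation:
Char counts: '$':1, 'j':4, 'k':2, 'l':4
C (first-col start): C('$')=0, C('j')=1, C('k')=5, C('l')=7
L[0]='j': occ=0, LF[0]=C('j')+0=1+0=1
L[1]='l': occ=0, LF[1]=C('l')+0=7+0=7
L[2]='k': occ=0, LF[2]=C('k')+0=5+0=5
L[3]='k': occ=1, LF[3]=C('k')+1=5+1=6
L[4]='l': occ=1, LF[4]=C('l')+1=7+1=8
L[5]='l': occ=2, LF[5]=C('l')+2=7+2=9
L[6]='j': occ=1, LF[6]=C('j')+1=1+1=2
L[7]='j': occ=2, LF[7]=C('j')+2=1+2=3
L[8]='$': occ=0, LF[8]=C('$')+0=0+0=0
L[9]='l': occ=3, LF[9]=C('l')+3=7+3=10
L[10]='j': occ=3, LF[10]=C('j')+3=1+3=4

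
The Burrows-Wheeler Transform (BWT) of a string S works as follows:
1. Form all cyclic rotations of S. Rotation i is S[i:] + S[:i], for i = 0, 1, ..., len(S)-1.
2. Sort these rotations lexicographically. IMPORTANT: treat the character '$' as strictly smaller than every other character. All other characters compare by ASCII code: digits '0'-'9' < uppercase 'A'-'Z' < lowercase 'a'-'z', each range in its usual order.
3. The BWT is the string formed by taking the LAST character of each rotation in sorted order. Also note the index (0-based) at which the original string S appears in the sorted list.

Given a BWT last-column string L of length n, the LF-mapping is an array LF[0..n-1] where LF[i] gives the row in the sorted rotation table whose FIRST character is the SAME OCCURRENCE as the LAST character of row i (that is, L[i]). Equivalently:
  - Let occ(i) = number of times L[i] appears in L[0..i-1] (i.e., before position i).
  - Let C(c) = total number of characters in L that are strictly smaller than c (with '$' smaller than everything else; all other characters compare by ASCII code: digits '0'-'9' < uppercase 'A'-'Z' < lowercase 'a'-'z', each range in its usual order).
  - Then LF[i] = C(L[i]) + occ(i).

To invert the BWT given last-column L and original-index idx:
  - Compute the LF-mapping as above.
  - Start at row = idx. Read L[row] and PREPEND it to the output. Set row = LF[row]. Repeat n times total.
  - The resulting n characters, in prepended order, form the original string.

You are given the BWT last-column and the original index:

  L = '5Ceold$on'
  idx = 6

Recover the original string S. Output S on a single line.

Answer: noodleC5$

Derivation:
LF mapping: 1 2 4 7 5 3 0 8 6
Walk LF starting at row 6, prepending L[row]:
  step 1: row=6, L[6]='$', prepend. Next row=LF[6]=0
  step 2: row=0, L[0]='5', prepend. Next row=LF[0]=1
  step 3: row=1, L[1]='C', prepend. Next row=LF[1]=2
  step 4: row=2, L[2]='e', prepend. Next row=LF[2]=4
  step 5: row=4, L[4]='l', prepend. Next row=LF[4]=5
  step 6: row=5, L[5]='d', prepend. Next row=LF[5]=3
  step 7: row=3, L[3]='o', prepend. Next row=LF[3]=7
  step 8: row=7, L[7]='o', prepend. Next row=LF[7]=8
  step 9: row=8, L[8]='n', prepend. Next row=LF[8]=6
Reversed output: noodleC5$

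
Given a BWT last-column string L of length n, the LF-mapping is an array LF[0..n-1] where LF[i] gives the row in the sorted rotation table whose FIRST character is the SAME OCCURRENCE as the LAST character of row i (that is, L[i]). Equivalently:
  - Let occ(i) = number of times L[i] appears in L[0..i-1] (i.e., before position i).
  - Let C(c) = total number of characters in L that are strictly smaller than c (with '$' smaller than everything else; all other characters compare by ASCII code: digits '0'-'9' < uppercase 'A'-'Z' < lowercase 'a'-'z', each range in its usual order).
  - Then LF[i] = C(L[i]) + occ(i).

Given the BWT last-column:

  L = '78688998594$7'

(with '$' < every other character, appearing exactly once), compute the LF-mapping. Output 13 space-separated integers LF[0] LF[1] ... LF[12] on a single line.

Answer: 4 6 3 7 8 10 11 9 2 12 1 0 5

Derivation:
Char counts: '$':1, '4':1, '5':1, '6':1, '7':2, '8':4, '9':3
C (first-col start): C('$')=0, C('4')=1, C('5')=2, C('6')=3, C('7')=4, C('8')=6, C('9')=10
L[0]='7': occ=0, LF[0]=C('7')+0=4+0=4
L[1]='8': occ=0, LF[1]=C('8')+0=6+0=6
L[2]='6': occ=0, LF[2]=C('6')+0=3+0=3
L[3]='8': occ=1, LF[3]=C('8')+1=6+1=7
L[4]='8': occ=2, LF[4]=C('8')+2=6+2=8
L[5]='9': occ=0, LF[5]=C('9')+0=10+0=10
L[6]='9': occ=1, LF[6]=C('9')+1=10+1=11
L[7]='8': occ=3, LF[7]=C('8')+3=6+3=9
L[8]='5': occ=0, LF[8]=C('5')+0=2+0=2
L[9]='9': occ=2, LF[9]=C('9')+2=10+2=12
L[10]='4': occ=0, LF[10]=C('4')+0=1+0=1
L[11]='$': occ=0, LF[11]=C('$')+0=0+0=0
L[12]='7': occ=1, LF[12]=C('7')+1=4+1=5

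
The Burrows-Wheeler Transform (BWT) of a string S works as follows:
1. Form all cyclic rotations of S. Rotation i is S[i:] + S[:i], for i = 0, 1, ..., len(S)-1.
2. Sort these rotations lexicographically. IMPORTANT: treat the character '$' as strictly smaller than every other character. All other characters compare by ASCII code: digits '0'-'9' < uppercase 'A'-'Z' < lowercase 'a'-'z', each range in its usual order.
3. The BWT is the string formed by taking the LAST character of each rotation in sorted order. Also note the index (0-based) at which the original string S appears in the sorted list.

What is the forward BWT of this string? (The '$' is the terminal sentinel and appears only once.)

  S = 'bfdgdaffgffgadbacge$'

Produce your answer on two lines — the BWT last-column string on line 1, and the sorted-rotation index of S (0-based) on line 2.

Answer: ebgdd$agafgbgafffdcf
5

Derivation:
All 20 rotations (rotation i = S[i:]+S[:i]):
  rot[0] = bfdgdaffgffgadbacge$
  rot[1] = fdgdaffgffgadbacge$b
  rot[2] = dgdaffgffgadbacge$bf
  rot[3] = gdaffgffgadbacge$bfd
  rot[4] = daffgffgadbacge$bfdg
  rot[5] = affgffgadbacge$bfdgd
  rot[6] = ffgffgadbacge$bfdgda
  rot[7] = fgffgadbacge$bfdgdaf
  rot[8] = gffgadbacge$bfdgdaff
  rot[9] = ffgadbacge$bfdgdaffg
  rot[10] = fgadbacge$bfdgdaffgf
  rot[11] = gadbacge$bfdgdaffgff
  rot[12] = adbacge$bfdgdaffgffg
  rot[13] = dbacge$bfdgdaffgffga
  rot[14] = bacge$bfdgdaffgffgad
  rot[15] = acge$bfdgdaffgffgadb
  rot[16] = cge$bfdgdaffgffgadba
  rot[17] = ge$bfdgdaffgffgadbac
  rot[18] = e$bfdgdaffgffgadbacg
  rot[19] = $bfdgdaffgffgadbacge
Sorted (with $ < everything):
  sorted[0] = $bfdgdaffgffgadbacge  (last char: 'e')
  sorted[1] = acge$bfdgdaffgffgadb  (last char: 'b')
  sorted[2] = adbacge$bfdgdaffgffg  (last char: 'g')
  sorted[3] = affgffgadbacge$bfdgd  (last char: 'd')
  sorted[4] = bacge$bfdgdaffgffgad  (last char: 'd')
  sorted[5] = bfdgdaffgffgadbacge$  (last char: '$')
  sorted[6] = cge$bfdgdaffgffgadba  (last char: 'a')
  sorted[7] = daffgffgadbacge$bfdg  (last char: 'g')
  sorted[8] = dbacge$bfdgdaffgffga  (last char: 'a')
  sorted[9] = dgdaffgffgadbacge$bf  (last char: 'f')
  sorted[10] = e$bfdgdaffgffgadbacg  (last char: 'g')
  sorted[11] = fdgdaffgffgadbacge$b  (last char: 'b')
  sorted[12] = ffgadbacge$bfdgdaffg  (last char: 'g')
  sorted[13] = ffgffgadbacge$bfdgda  (last char: 'a')
  sorted[14] = fgadbacge$bfdgdaffgf  (last char: 'f')
  sorted[15] = fgffgadbacge$bfdgdaf  (last char: 'f')
  sorted[16] = gadbacge$bfdgdaffgff  (last char: 'f')
  sorted[17] = gdaffgffgadbacge$bfd  (last char: 'd')
  sorted[18] = ge$bfdgdaffgffgadbac  (last char: 'c')
  sorted[19] = gffgadbacge$bfdgdaff  (last char: 'f')
Last column: ebgdd$agafgbgafffdcf
Original string S is at sorted index 5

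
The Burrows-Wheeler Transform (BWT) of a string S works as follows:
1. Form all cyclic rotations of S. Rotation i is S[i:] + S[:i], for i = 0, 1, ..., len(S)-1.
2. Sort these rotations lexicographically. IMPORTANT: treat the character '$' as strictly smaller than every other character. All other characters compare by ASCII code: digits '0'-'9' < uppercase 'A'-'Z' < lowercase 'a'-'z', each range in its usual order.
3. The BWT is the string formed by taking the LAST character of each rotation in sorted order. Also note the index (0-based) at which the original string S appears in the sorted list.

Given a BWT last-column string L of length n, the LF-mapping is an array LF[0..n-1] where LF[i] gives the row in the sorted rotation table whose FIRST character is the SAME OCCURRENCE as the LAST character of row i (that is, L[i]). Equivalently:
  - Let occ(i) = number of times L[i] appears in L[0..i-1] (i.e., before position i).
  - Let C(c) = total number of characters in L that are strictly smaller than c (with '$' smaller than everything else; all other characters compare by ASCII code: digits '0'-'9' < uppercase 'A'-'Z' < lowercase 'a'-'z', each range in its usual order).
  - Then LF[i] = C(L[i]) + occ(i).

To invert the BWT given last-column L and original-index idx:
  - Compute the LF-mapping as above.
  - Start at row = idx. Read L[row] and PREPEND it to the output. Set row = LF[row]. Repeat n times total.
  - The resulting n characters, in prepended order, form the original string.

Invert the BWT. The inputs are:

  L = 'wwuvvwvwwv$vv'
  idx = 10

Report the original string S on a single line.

Answer: wvwuvvvvwvww$

Derivation:
LF mapping: 8 9 1 2 3 10 4 11 12 5 0 6 7
Walk LF starting at row 10, prepending L[row]:
  step 1: row=10, L[10]='$', prepend. Next row=LF[10]=0
  step 2: row=0, L[0]='w', prepend. Next row=LF[0]=8
  step 3: row=8, L[8]='w', prepend. Next row=LF[8]=12
  step 4: row=12, L[12]='v', prepend. Next row=LF[12]=7
  step 5: row=7, L[7]='w', prepend. Next row=LF[7]=11
  step 6: row=11, L[11]='v', prepend. Next row=LF[11]=6
  step 7: row=6, L[6]='v', prepend. Next row=LF[6]=4
  step 8: row=4, L[4]='v', prepend. Next row=LF[4]=3
  step 9: row=3, L[3]='v', prepend. Next row=LF[3]=2
  step 10: row=2, L[2]='u', prepend. Next row=LF[2]=1
  step 11: row=1, L[1]='w', prepend. Next row=LF[1]=9
  step 12: row=9, L[9]='v', prepend. Next row=LF[9]=5
  step 13: row=5, L[5]='w', prepend. Next row=LF[5]=10
Reversed output: wvwuvvvvwvww$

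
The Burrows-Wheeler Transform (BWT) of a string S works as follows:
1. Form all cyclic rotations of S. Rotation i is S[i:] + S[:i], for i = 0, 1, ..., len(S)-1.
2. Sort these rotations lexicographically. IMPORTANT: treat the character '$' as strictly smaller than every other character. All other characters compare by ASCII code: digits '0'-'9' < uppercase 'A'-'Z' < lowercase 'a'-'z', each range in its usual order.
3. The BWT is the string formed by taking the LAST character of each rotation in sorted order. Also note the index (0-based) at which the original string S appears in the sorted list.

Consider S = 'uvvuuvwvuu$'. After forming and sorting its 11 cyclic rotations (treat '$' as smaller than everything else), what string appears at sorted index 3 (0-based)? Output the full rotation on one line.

Answer: uuvwvuu$uvv

Derivation:
All 11 rotations (rotation i = S[i:]+S[:i]):
  rot[0] = uvvuuvwvuu$
  rot[1] = vvuuvwvuu$u
  rot[2] = vuuvwvuu$uv
  rot[3] = uuvwvuu$uvv
  rot[4] = uvwvuu$uvvu
  rot[5] = vwvuu$uvvuu
  rot[6] = wvuu$uvvuuv
  rot[7] = vuu$uvvuuvw
  rot[8] = uu$uvvuuvwv
  rot[9] = u$uvvuuvwvu
  rot[10] = $uvvuuvwvuu
Sorted (with $ < everything):
  sorted[0] = $uvvuuvwvuu
  sorted[1] = u$uvvuuvwvu
  sorted[2] = uu$uvvuuvwv
  sorted[3] = uuvwvuu$uvv
  sorted[4] = uvvuuvwvuu$
  sorted[5] = uvwvuu$uvvu
  sorted[6] = vuu$uvvuuvw
  sorted[7] = vuuvwvuu$uv
  sorted[8] = vvuuvwvuu$u
  sorted[9] = vwvuu$uvvuu
  sorted[10] = wvuu$uvvuuv
sorted[3] = uuvwvuu$uvv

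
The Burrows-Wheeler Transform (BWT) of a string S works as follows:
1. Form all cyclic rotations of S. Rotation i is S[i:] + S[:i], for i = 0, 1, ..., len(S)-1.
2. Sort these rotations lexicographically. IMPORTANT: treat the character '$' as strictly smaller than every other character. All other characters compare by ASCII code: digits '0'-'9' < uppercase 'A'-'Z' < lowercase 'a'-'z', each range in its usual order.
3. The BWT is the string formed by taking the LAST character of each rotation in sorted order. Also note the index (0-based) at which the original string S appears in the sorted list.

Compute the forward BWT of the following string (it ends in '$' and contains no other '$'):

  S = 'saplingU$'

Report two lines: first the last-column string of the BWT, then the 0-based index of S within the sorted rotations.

Answer: Ugsnlpia$
8

Derivation:
All 9 rotations (rotation i = S[i:]+S[:i]):
  rot[0] = saplingU$
  rot[1] = aplingU$s
  rot[2] = plingU$sa
  rot[3] = lingU$sap
  rot[4] = ingU$sapl
  rot[5] = ngU$sapli
  rot[6] = gU$saplin
  rot[7] = U$sapling
  rot[8] = $saplingU
Sorted (with $ < everything):
  sorted[0] = $saplingU  (last char: 'U')
  sorted[1] = U$sapling  (last char: 'g')
  sorted[2] = aplingU$s  (last char: 's')
  sorted[3] = gU$saplin  (last char: 'n')
  sorted[4] = ingU$sapl  (last char: 'l')
  sorted[5] = lingU$sap  (last char: 'p')
  sorted[6] = ngU$sapli  (last char: 'i')
  sorted[7] = plingU$sa  (last char: 'a')
  sorted[8] = saplingU$  (last char: '$')
Last column: Ugsnlpia$
Original string S is at sorted index 8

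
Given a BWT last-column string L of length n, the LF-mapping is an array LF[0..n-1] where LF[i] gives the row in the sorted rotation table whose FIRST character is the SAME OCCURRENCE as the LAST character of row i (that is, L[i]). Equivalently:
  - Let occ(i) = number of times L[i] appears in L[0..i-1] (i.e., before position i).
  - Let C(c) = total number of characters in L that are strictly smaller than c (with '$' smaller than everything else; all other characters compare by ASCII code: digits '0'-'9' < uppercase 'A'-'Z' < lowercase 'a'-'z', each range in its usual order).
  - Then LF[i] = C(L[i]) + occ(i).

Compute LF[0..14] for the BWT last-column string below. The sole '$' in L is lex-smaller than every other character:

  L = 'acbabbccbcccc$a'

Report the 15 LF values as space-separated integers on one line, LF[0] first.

Answer: 1 8 4 2 5 6 9 10 7 11 12 13 14 0 3

Derivation:
Char counts: '$':1, 'a':3, 'b':4, 'c':7
C (first-col start): C('$')=0, C('a')=1, C('b')=4, C('c')=8
L[0]='a': occ=0, LF[0]=C('a')+0=1+0=1
L[1]='c': occ=0, LF[1]=C('c')+0=8+0=8
L[2]='b': occ=0, LF[2]=C('b')+0=4+0=4
L[3]='a': occ=1, LF[3]=C('a')+1=1+1=2
L[4]='b': occ=1, LF[4]=C('b')+1=4+1=5
L[5]='b': occ=2, LF[5]=C('b')+2=4+2=6
L[6]='c': occ=1, LF[6]=C('c')+1=8+1=9
L[7]='c': occ=2, LF[7]=C('c')+2=8+2=10
L[8]='b': occ=3, LF[8]=C('b')+3=4+3=7
L[9]='c': occ=3, LF[9]=C('c')+3=8+3=11
L[10]='c': occ=4, LF[10]=C('c')+4=8+4=12
L[11]='c': occ=5, LF[11]=C('c')+5=8+5=13
L[12]='c': occ=6, LF[12]=C('c')+6=8+6=14
L[13]='$': occ=0, LF[13]=C('$')+0=0+0=0
L[14]='a': occ=2, LF[14]=C('a')+2=1+2=3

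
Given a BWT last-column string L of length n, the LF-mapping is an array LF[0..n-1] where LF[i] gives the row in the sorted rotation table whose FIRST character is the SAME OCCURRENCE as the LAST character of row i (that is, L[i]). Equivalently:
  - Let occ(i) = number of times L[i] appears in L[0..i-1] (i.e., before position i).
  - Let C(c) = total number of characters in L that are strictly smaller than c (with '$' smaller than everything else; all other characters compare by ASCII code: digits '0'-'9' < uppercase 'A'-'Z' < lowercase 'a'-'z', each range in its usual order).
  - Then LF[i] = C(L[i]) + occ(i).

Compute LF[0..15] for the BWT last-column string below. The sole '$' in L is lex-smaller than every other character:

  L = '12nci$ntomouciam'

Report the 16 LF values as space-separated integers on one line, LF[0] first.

Answer: 1 2 10 4 6 0 11 14 12 8 13 15 5 7 3 9

Derivation:
Char counts: '$':1, '1':1, '2':1, 'a':1, 'c':2, 'i':2, 'm':2, 'n':2, 'o':2, 't':1, 'u':1
C (first-col start): C('$')=0, C('1')=1, C('2')=2, C('a')=3, C('c')=4, C('i')=6, C('m')=8, C('n')=10, C('o')=12, C('t')=14, C('u')=15
L[0]='1': occ=0, LF[0]=C('1')+0=1+0=1
L[1]='2': occ=0, LF[1]=C('2')+0=2+0=2
L[2]='n': occ=0, LF[2]=C('n')+0=10+0=10
L[3]='c': occ=0, LF[3]=C('c')+0=4+0=4
L[4]='i': occ=0, LF[4]=C('i')+0=6+0=6
L[5]='$': occ=0, LF[5]=C('$')+0=0+0=0
L[6]='n': occ=1, LF[6]=C('n')+1=10+1=11
L[7]='t': occ=0, LF[7]=C('t')+0=14+0=14
L[8]='o': occ=0, LF[8]=C('o')+0=12+0=12
L[9]='m': occ=0, LF[9]=C('m')+0=8+0=8
L[10]='o': occ=1, LF[10]=C('o')+1=12+1=13
L[11]='u': occ=0, LF[11]=C('u')+0=15+0=15
L[12]='c': occ=1, LF[12]=C('c')+1=4+1=5
L[13]='i': occ=1, LF[13]=C('i')+1=6+1=7
L[14]='a': occ=0, LF[14]=C('a')+0=3+0=3
L[15]='m': occ=1, LF[15]=C('m')+1=8+1=9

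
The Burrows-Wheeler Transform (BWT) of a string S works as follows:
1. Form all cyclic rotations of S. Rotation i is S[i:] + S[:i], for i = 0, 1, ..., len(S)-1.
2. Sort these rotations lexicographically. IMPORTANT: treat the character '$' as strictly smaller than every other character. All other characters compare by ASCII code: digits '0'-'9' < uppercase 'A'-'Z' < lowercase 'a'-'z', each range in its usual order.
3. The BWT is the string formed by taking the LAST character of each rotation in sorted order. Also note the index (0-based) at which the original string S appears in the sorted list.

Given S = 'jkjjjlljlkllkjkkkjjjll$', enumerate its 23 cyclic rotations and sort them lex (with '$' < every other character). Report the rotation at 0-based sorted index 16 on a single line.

Answer: l$jkjjjlljlkllkjkkkjjjl

Derivation:
All 23 rotations (rotation i = S[i:]+S[:i]):
  rot[0] = jkjjjlljlkllkjkkkjjjll$
  rot[1] = kjjjlljlkllkjkkkjjjll$j
  rot[2] = jjjlljlkllkjkkkjjjll$jk
  rot[3] = jjlljlkllkjkkkjjjll$jkj
  rot[4] = jlljlkllkjkkkjjjll$jkjj
  rot[5] = lljlkllkjkkkjjjll$jkjjj
  rot[6] = ljlkllkjkkkjjjll$jkjjjl
  rot[7] = jlkllkjkkkjjjll$jkjjjll
  rot[8] = lkllkjkkkjjjll$jkjjjllj
  rot[9] = kllkjkkkjjjll$jkjjjlljl
  rot[10] = llkjkkkjjjll$jkjjjlljlk
  rot[11] = lkjkkkjjjll$jkjjjlljlkl
  rot[12] = kjkkkjjjll$jkjjjlljlkll
  rot[13] = jkkkjjjll$jkjjjlljlkllk
  rot[14] = kkkjjjll$jkjjjlljlkllkj
  rot[15] = kkjjjll$jkjjjlljlkllkjk
  rot[16] = kjjjll$jkjjjlljlkllkjkk
  rot[17] = jjjll$jkjjjlljlkllkjkkk
  rot[18] = jjll$jkjjjlljlkllkjkkkj
  rot[19] = jll$jkjjjlljlkllkjkkkjj
  rot[20] = ll$jkjjjlljlkllkjkkkjjj
  rot[21] = l$jkjjjlljlkllkjkkkjjjl
  rot[22] = $jkjjjlljlkllkjkkkjjjll
Sorted (with $ < everything):
  sorted[0] = $jkjjjlljlkllkjkkkjjjll
  sorted[1] = jjjll$jkjjjlljlkllkjkkk
  sorted[2] = jjjlljlkllkjkkkjjjll$jk
  sorted[3] = jjll$jkjjjlljlkllkjkkkj
  sorted[4] = jjlljlkllkjkkkjjjll$jkj
  sorted[5] = jkjjjlljlkllkjkkkjjjll$
  sorted[6] = jkkkjjjll$jkjjjlljlkllk
  sorted[7] = jlkllkjkkkjjjll$jkjjjll
  sorted[8] = jll$jkjjjlljlkllkjkkkjj
  sorted[9] = jlljlkllkjkkkjjjll$jkjj
  sorted[10] = kjjjll$jkjjjlljlkllkjkk
  sorted[11] = kjjjlljlkllkjkkkjjjll$j
  sorted[12] = kjkkkjjjll$jkjjjlljlkll
  sorted[13] = kkjjjll$jkjjjlljlkllkjk
  sorted[14] = kkkjjjll$jkjjjlljlkllkj
  sorted[15] = kllkjkkkjjjll$jkjjjlljl
  sorted[16] = l$jkjjjlljlkllkjkkkjjjl
  sorted[17] = ljlkllkjkkkjjjll$jkjjjl
  sorted[18] = lkjkkkjjjll$jkjjjlljlkl
  sorted[19] = lkllkjkkkjjjll$jkjjjllj
  sorted[20] = ll$jkjjjlljlkllkjkkkjjj
  sorted[21] = lljlkllkjkkkjjjll$jkjjj
  sorted[22] = llkjkkkjjjll$jkjjjlljlk
sorted[16] = l$jkjjjlljlkllkjkkkjjjl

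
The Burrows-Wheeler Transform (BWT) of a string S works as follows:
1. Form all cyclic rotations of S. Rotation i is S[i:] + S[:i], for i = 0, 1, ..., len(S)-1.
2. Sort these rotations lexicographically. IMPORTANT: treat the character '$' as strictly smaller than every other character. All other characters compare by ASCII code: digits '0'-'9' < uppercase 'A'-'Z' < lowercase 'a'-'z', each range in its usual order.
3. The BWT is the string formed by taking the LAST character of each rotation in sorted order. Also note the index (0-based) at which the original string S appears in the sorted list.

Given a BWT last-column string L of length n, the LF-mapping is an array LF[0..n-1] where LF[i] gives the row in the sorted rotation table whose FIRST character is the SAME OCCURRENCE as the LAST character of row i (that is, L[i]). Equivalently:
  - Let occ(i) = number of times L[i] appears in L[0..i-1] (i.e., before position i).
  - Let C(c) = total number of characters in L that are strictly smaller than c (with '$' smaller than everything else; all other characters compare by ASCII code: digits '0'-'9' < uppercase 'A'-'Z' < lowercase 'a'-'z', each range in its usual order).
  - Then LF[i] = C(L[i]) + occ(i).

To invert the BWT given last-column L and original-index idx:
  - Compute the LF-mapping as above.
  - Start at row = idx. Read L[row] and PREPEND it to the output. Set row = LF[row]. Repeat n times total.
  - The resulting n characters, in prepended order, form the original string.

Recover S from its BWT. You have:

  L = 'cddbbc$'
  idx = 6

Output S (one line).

LF mapping: 3 5 6 1 2 4 0
Walk LF starting at row 6, prepending L[row]:
  step 1: row=6, L[6]='$', prepend. Next row=LF[6]=0
  step 2: row=0, L[0]='c', prepend. Next row=LF[0]=3
  step 3: row=3, L[3]='b', prepend. Next row=LF[3]=1
  step 4: row=1, L[1]='d', prepend. Next row=LF[1]=5
  step 5: row=5, L[5]='c', prepend. Next row=LF[5]=4
  step 6: row=4, L[4]='b', prepend. Next row=LF[4]=2
  step 7: row=2, L[2]='d', prepend. Next row=LF[2]=6
Reversed output: dbcdbc$

Answer: dbcdbc$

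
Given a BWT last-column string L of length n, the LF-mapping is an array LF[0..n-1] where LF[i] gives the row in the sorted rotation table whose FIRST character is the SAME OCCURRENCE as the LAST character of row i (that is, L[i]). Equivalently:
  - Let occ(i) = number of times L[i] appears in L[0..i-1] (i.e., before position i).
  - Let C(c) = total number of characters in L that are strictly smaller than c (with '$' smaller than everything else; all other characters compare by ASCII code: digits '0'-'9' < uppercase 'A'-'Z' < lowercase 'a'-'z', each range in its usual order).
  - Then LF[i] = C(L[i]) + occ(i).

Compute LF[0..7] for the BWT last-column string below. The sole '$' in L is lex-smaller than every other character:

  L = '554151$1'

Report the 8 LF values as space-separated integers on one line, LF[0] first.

Answer: 5 6 4 1 7 2 0 3

Derivation:
Char counts: '$':1, '1':3, '4':1, '5':3
C (first-col start): C('$')=0, C('1')=1, C('4')=4, C('5')=5
L[0]='5': occ=0, LF[0]=C('5')+0=5+0=5
L[1]='5': occ=1, LF[1]=C('5')+1=5+1=6
L[2]='4': occ=0, LF[2]=C('4')+0=4+0=4
L[3]='1': occ=0, LF[3]=C('1')+0=1+0=1
L[4]='5': occ=2, LF[4]=C('5')+2=5+2=7
L[5]='1': occ=1, LF[5]=C('1')+1=1+1=2
L[6]='$': occ=0, LF[6]=C('$')+0=0+0=0
L[7]='1': occ=2, LF[7]=C('1')+2=1+2=3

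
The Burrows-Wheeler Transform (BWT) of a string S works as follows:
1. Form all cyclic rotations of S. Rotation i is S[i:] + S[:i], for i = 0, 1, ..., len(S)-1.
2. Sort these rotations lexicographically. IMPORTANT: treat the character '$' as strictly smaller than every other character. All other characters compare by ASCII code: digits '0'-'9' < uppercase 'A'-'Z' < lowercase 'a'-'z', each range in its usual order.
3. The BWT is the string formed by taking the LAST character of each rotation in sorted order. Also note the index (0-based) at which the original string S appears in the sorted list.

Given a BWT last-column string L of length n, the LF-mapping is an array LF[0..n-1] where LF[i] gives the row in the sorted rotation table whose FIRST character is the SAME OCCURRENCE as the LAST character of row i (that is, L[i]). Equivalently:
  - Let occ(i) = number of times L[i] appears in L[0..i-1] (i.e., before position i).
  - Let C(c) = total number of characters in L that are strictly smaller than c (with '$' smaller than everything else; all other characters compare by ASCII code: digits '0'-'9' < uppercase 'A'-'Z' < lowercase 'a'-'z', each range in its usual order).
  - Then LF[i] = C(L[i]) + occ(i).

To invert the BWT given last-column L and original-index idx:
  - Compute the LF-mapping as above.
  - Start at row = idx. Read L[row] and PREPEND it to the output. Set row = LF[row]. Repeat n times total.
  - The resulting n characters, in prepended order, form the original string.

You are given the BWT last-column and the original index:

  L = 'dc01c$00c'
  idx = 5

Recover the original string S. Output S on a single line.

Answer: c00c10cd$

Derivation:
LF mapping: 8 5 1 4 6 0 2 3 7
Walk LF starting at row 5, prepending L[row]:
  step 1: row=5, L[5]='$', prepend. Next row=LF[5]=0
  step 2: row=0, L[0]='d', prepend. Next row=LF[0]=8
  step 3: row=8, L[8]='c', prepend. Next row=LF[8]=7
  step 4: row=7, L[7]='0', prepend. Next row=LF[7]=3
  step 5: row=3, L[3]='1', prepend. Next row=LF[3]=4
  step 6: row=4, L[4]='c', prepend. Next row=LF[4]=6
  step 7: row=6, L[6]='0', prepend. Next row=LF[6]=2
  step 8: row=2, L[2]='0', prepend. Next row=LF[2]=1
  step 9: row=1, L[1]='c', prepend. Next row=LF[1]=5
Reversed output: c00c10cd$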